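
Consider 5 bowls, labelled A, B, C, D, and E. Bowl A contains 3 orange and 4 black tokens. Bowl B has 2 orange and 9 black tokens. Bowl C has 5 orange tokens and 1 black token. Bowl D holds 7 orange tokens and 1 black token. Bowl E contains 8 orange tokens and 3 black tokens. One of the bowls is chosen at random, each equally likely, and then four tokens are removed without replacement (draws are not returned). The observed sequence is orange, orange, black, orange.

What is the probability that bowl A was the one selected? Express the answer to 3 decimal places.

For each hypothesis, P(data | H) works out to: P(data | bowl A) = (3/7)(2/6)(4/5)(1/4) = 0.028571; P(data | bowl B) = (2/11)(1/10)(9/9)(0/8) = 0; P(data | bowl C) = (5/6)(4/5)(1/4)(3/3) = 0.16667; P(data | bowl D) = (7/8)(6/7)(1/6)(5/5) = 0.125; P(data | bowl E) = (8/11)(7/10)(3/9)(6/8) = 0.12727.
Weighting by the prior gives 1/5 · 0.028571 = 0.0057143, 1/5 · 0 = 0, 1/5 · 0.16667 = 0.033333, 1/5 · 0.125 = 0.025, 1/5 · 0.12727 = 0.025455; with total 0.089502.
So P(bowl A | data) = (0.0057143) / (0.089502) = 0.063845.

0.064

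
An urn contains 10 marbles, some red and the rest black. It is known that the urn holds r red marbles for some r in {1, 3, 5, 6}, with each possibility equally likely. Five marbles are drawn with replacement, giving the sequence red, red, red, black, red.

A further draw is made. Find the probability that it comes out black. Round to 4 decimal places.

For each hypothesis, P(data | H) works out to: P(data | r = 1) = (1/10)(1/10)(1/10)(9/10)(1/10) = 9e-05; P(data | r = 3) = (3/10)(3/10)(3/10)(7/10)(3/10) = 0.00567; P(data | r = 5) = (5/10)(5/10)(5/10)(5/10)(5/10) = 0.03125; P(data | r = 6) = (6/10)(6/10)(6/10)(4/10)(6/10) = 0.05184.
Multiplying each by its prior: 1/4 · 9e-05 = 2.25e-05, 1/4 · 0.00567 = 0.0014175, 1/4 · 0.03125 = 0.0078125, 1/4 · 0.05184 = 0.01296; summing to 0.022212.
Normalising, the posterior is P(r = 1 | data) = 0.0010129, P(r = 3 | data) = 0.063815, P(r = 5 | data) = 0.35172, P(r = 6 | data) = 0.58346.
The predictive probability is P(black next | data) = (9/10)(0.0010129) + (7/10)(0.063815) + (1/2)(0.35172) + (2/5)(0.58346) = 0.45482.

0.4548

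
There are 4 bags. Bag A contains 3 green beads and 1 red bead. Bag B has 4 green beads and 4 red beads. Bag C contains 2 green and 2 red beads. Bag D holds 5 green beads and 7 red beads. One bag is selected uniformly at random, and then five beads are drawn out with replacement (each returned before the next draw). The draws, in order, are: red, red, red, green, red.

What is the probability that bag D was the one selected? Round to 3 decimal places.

0.424

The likelihood of the observed sequence under each hypothesis: P(data | bag A) = (1/4)(1/4)(1/4)(3/4)(1/4) = 0.0029297; P(data | bag B) = (4/8)(4/8)(4/8)(4/8)(4/8) = 0.03125; P(data | bag C) = (2/4)(2/4)(2/4)(2/4)(2/4) = 0.03125; P(data | bag D) = (7/12)(7/12)(7/12)(5/12)(7/12) = 0.048245.
Multiplying each by its prior: 1/4 · 0.0029297 = 0.00073242, 1/4 · 0.03125 = 0.0078125, 1/4 · 0.03125 = 0.0078125, 1/4 · 0.048245 = 0.012061; these sum to 0.028419.
Therefore the posterior P(bag D | data) = (0.012061) / (0.028419) = 0.42441.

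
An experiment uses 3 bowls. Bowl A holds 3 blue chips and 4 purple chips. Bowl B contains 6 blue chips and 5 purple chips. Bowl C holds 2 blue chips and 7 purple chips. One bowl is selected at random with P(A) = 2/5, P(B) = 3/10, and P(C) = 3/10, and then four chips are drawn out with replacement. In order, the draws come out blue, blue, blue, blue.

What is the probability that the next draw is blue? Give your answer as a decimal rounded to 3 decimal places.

The likelihood of the observed sequence under each hypothesis: P(data | bowl A) = (3/7)(3/7)(3/7)(3/7) = 0.033736; P(data | bowl B) = (6/11)(6/11)(6/11)(6/11) = 0.088519; P(data | bowl C) = (2/9)(2/9)(2/9)(2/9) = 0.0024387.
The prior-weighted likelihoods are 2/5 · 0.033736 = 0.013494, 3/10 · 0.088519 = 0.026556, 3/10 · 0.0024387 = 0.0007316; these sum to 0.040782.
Dividing through by the total gives posterior P(bowl A | data) = 0.33089, P(bowl B | data) = 0.65117, P(bowl C | data) = 0.017939.
The predictive probability is P(blue next | data) = (3/7)(0.33089) + (6/11)(0.65117) + (2/9)(0.017939) = 0.50098.

0.501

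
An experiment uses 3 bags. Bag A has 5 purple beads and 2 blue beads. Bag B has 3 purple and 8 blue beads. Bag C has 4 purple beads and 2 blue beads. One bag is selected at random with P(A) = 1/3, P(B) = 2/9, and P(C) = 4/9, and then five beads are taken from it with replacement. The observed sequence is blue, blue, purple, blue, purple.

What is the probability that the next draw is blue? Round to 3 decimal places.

0.465

Compute the likelihood of the observed sequence for each case: P(data | bag A) = (2/7)(2/7)(5/7)(2/7)(5/7) = 0.0119; P(data | bag B) = (8/11)(8/11)(3/11)(8/11)(3/11) = 0.028612; P(data | bag C) = (2/6)(2/6)(4/6)(2/6)(4/6) = 0.016461.
The prior-weighted likelihoods are 1/3 · 0.0119 = 0.0039666, 2/9 · 0.028612 = 0.0063582, 4/9 · 0.016461 = 0.007316; summing to 0.017641.
The posterior is then P(bag A | data) = 0.22485, P(bag B | data) = 0.36043, P(bag C | data) = 0.41472.
Averaging over the posterior, P(blue next | data) = (2/7)(0.22485) + (8/11)(0.36043) + (1/3)(0.41472) = 0.46461.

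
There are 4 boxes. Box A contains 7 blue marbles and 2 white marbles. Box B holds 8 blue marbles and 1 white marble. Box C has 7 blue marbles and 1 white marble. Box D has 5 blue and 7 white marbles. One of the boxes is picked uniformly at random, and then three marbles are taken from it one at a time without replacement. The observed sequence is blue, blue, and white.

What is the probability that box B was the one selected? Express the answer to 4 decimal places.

The likelihood of the observed sequence under each hypothesis: P(data | box A) = (7/9)(6/8)(2/7) = 0.16667; P(data | box B) = (8/9)(7/8)(1/7) = 0.11111; P(data | box C) = (7/8)(6/7)(1/6) = 0.125; P(data | box D) = (5/12)(4/11)(7/10) = 0.10606.
Multiplying each by its prior: 1/4 · 0.16667 = 0.041667, 1/4 · 0.11111 = 0.027778, 1/4 · 0.125 = 0.03125, 1/4 · 0.10606 = 0.026515; with total 0.12721.
Therefore the posterior P(box B | data) = (0.027778) / (0.12721) = 0.21836.

0.2184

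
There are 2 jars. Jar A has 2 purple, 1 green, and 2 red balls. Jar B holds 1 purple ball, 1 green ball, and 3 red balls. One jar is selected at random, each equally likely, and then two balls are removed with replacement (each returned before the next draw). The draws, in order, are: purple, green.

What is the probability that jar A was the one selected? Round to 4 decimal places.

For each hypothesis, P(data | H) works out to: P(data | jar A) = (2/5)(1/5) = 2/25; P(data | jar B) = (1/5)(1/5) = 1/25.
Weighting by the prior gives 1/2 · 2/25 = 1/25, 1/2 · 1/25 = 1/50; summing to 3/50.
So P(jar A | data) = (1/25) / (3/50) = 2/3.

0.6667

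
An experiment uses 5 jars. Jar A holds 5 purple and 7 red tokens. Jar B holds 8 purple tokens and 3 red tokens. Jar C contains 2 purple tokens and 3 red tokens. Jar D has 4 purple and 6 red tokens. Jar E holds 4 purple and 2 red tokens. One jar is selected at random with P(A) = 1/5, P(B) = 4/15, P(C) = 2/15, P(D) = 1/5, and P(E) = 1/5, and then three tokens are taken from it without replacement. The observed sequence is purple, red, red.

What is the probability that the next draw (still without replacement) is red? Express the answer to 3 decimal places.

Under each hypothesis, the probability of the observed sequence is: P(data | jar A) = (5/12)(7/11)(6/10) = 0.15909; P(data | jar B) = (8/11)(3/10)(2/9) = 0.048485; P(data | jar C) = (2/5)(3/4)(2/3) = 0.2; P(data | jar D) = (4/10)(6/9)(5/8) = 0.16667; P(data | jar E) = (4/6)(2/5)(1/4) = 0.066667.
Multiplying each by its prior: 1/5 · 0.15909 = 0.031818, 4/15 · 0.048485 = 0.012929, 2/15 · 0.2 = 0.026667, 1/5 · 0.16667 = 0.033333, 1/5 · 0.066667 = 0.013333; summing to 0.11808.
Normalising, the posterior is P(jar A | data) = 0.26946, P(jar B | data) = 0.1095, P(jar C | data) = 0.22583, P(jar D | data) = 0.28229, P(jar E | data) = 0.11292.
The predictive probability is P(red next | data) = (5/9)(0.26946) + (1/8)(0.1095) + (1/2)(0.22583) + (4/7)(0.28229) + (0)(0.11292) = 0.43761.

0.438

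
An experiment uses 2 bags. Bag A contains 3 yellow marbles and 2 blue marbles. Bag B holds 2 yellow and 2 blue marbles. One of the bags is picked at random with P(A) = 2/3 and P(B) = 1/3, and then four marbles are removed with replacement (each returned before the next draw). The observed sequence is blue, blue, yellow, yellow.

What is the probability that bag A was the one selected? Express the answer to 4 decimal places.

0.6483

Under each hypothesis, the probability of the observed sequence is: P(data | bag A) = (2/5)(2/5)(3/5)(3/5) = 0.0576; P(data | bag B) = (2/4)(2/4)(2/4)(2/4) = 0.0625.
The prior-weighted likelihoods are 2/3 · 0.0576 = 0.0384, 1/3 · 0.0625 = 0.020833; summing to 0.059233.
Therefore the posterior P(bag A | data) = (0.0384) / (0.059233) = 0.64828.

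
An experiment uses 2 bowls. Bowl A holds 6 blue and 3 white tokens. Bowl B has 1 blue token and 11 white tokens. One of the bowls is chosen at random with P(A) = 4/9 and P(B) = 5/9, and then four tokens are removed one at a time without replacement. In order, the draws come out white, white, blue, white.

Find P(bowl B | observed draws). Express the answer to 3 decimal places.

The likelihood of the observed sequence under each hypothesis: P(data | bowl A) = (3/9)(2/8)(6/7)(1/6) = 1/84; P(data | bowl B) = (11/12)(10/11)(1/10)(9/9) = 1/12.
The prior-weighted likelihoods are 4/9 · 1/84 = 1/189, 5/9 · 1/12 = 5/108; these sum to 13/252.
Hence P(bowl B | data) = (5/108) / (13/252) = 35/39.

0.897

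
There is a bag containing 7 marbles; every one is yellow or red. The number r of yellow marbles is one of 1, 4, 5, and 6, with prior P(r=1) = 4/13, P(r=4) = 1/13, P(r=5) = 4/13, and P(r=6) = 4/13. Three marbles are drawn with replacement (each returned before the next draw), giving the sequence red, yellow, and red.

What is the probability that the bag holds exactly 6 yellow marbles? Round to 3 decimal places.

0.085

The likelihood of the observed sequence under each hypothesis: P(data | r = 1) = (6/7)(1/7)(6/7) = 0.10496; P(data | r = 4) = (3/7)(4/7)(3/7) = 0.10496; P(data | r = 5) = (2/7)(5/7)(2/7) = 0.058309; P(data | r = 6) = (1/7)(6/7)(1/7) = 0.017493.
The prior-weighted likelihoods are 4/13 · 0.10496 = 0.032294, 1/13 · 0.10496 = 0.0080736, 4/13 · 0.058309 = 0.017941, 4/13 · 0.017493 = 0.0053824; summing to 0.063691.
Therefore the posterior P(r = 6 | data) = (0.0053824) / (0.063691) = 0.084507.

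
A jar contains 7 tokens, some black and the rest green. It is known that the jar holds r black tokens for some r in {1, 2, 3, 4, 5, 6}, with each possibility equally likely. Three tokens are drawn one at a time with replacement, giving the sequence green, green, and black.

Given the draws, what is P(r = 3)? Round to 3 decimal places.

For each hypothesis, P(data | H) works out to: P(data | r = 1) = (6/7)(6/7)(1/7) = 0.10496; P(data | r = 2) = (5/7)(5/7)(2/7) = 0.14577; P(data | r = 3) = (4/7)(4/7)(3/7) = 0.13994; P(data | r = 4) = (3/7)(3/7)(4/7) = 0.10496; P(data | r = 5) = (2/7)(2/7)(5/7) = 0.058309; P(data | r = 6) = (1/7)(1/7)(6/7) = 0.017493.
Multiplying each by its prior: 1/6 · 0.10496 = 0.017493, 1/6 · 0.14577 = 0.024295, 1/6 · 0.13994 = 0.023324, 1/6 · 0.10496 = 0.017493, 1/6 · 0.058309 = 0.0097182, 1/6 · 0.017493 = 0.0029155; these sum to 0.095238.
Hence P(r = 3 | data) = (0.023324) / (0.095238) = 0.2449.

0.245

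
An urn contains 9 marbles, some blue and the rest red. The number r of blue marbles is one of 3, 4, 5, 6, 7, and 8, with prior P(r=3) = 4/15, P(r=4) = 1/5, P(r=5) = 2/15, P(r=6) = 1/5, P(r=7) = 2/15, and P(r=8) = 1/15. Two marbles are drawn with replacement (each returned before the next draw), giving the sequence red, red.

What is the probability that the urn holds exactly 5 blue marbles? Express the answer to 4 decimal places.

0.1115

For each hypothesis, P(data | H) works out to: P(data | r = 3) = (6/9)(6/9) = 0.44444; P(data | r = 4) = (5/9)(5/9) = 0.30864; P(data | r = 5) = (4/9)(4/9) = 0.19753; P(data | r = 6) = (3/9)(3/9) = 0.11111; P(data | r = 7) = (2/9)(2/9) = 0.049383; P(data | r = 8) = (1/9)(1/9) = 0.012346.
The prior-weighted likelihoods are 4/15 · 0.44444 = 0.11852, 1/5 · 0.30864 = 0.061728, 2/15 · 0.19753 = 0.026337, 1/5 · 0.11111 = 0.022222, 2/15 · 0.049383 = 0.0065844, 1/15 · 0.012346 = 0.00082305; these sum to 0.23621.
By Bayes' rule, P(r = 5 | data) = (0.026337) / (0.23621) = 0.1115.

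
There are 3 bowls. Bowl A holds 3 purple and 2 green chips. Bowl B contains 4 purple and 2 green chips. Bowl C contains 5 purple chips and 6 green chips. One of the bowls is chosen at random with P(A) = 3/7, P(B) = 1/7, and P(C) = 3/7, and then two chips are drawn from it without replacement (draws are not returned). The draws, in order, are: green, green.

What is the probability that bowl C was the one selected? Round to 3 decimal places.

The likelihood of the observed sequence under each hypothesis: P(data | bowl A) = (2/5)(1/4) = 0.1; P(data | bowl B) = (2/6)(1/5) = 0.066667; P(data | bowl C) = (6/11)(5/10) = 0.27273.
Weighting by the prior gives 3/7 · 0.1 = 0.042857, 1/7 · 0.066667 = 0.0095238, 3/7 · 0.27273 = 0.11688; these sum to 0.16926.
Hence P(bowl C | data) = (0.11688) / (0.16926) = 0.69054.

0.691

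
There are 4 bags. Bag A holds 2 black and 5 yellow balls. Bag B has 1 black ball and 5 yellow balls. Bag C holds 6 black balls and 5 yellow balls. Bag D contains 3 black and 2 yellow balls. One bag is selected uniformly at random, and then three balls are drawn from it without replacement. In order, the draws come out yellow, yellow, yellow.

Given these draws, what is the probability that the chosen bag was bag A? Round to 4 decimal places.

Compute the likelihood of the observed sequence for each case: P(data | bag A) = (5/7)(4/6)(3/5) = 0.28571; P(data | bag B) = (5/6)(4/5)(3/4) = 0.5; P(data | bag C) = (5/11)(4/10)(3/9) = 0.060606; P(data | bag D) = (2/5)(1/4)(0/3) = 0.
The prior-weighted likelihoods are 1/4 · 0.28571 = 0.071429, 1/4 · 0.5 = 0.125, 1/4 · 0.060606 = 0.015152, 1/4 · 0 = 0; these sum to 0.21158.
So P(bag A | data) = (0.071429) / (0.21158) = 0.3376.

0.3376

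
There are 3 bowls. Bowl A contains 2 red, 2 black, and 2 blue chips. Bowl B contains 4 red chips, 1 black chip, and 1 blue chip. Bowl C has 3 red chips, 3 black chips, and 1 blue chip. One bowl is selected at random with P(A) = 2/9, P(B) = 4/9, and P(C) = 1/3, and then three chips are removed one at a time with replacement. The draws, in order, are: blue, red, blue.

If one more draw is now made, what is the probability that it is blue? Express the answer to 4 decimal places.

0.2339

Compute the likelihood of the observed sequence for each case: P(data | bowl A) = (2/6)(2/6)(2/6) = 0.037037; P(data | bowl B) = (1/6)(4/6)(1/6) = 0.018519; P(data | bowl C) = (1/7)(3/7)(1/7) = 0.0087464.
Multiplying each by its prior: 2/9 · 0.037037 = 0.0082305, 4/9 · 0.018519 = 0.0082305, 1/3 · 0.0087464 = 0.0029155; these sum to 0.019376.
Dividing through by the total gives posterior P(bowl A | data) = 0.42477, P(bowl B | data) = 0.42477, P(bowl C | data) = 0.15046.
Averaging over the posterior, P(blue next | data) = (1/3)(0.42477) + (1/6)(0.42477) + (1/7)(0.15046) = 0.23388.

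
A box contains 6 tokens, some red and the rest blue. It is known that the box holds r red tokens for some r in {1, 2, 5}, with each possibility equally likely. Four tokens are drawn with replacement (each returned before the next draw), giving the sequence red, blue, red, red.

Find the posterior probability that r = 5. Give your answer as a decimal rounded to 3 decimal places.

0.772

The likelihood of the observed sequence under each hypothesis: P(data | r = 1) = (1/6)(5/6)(1/6)(1/6) = 0.003858; P(data | r = 2) = (2/6)(4/6)(2/6)(2/6) = 0.024691; P(data | r = 5) = (5/6)(1/6)(5/6)(5/6) = 0.096451.
The prior-weighted likelihoods are 1/3 · 0.003858 = 0.001286, 1/3 · 0.024691 = 0.0082305, 1/3 · 0.096451 = 0.03215; summing to 0.041667.
So P(r = 5 | data) = (0.03215) / (0.041667) = 0.7716.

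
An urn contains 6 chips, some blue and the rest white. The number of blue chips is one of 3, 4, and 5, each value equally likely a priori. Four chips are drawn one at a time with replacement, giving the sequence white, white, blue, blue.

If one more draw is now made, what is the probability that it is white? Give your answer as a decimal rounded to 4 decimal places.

0.3882

Under each hypothesis, the probability of the observed sequence is: P(data | r = 3) = (3/6)(3/6)(3/6)(3/6) = 0.0625; P(data | r = 4) = (2/6)(2/6)(4/6)(4/6) = 0.049383; P(data | r = 5) = (1/6)(1/6)(5/6)(5/6) = 0.01929.
The prior-weighted likelihoods are 1/3 · 0.0625 = 0.020833, 1/3 · 0.049383 = 0.016461, 1/3 · 0.01929 = 0.00643; with total 0.043724.
Dividing through by the total gives posterior P(r = 3 | data) = 0.47647, P(r = 4 | data) = 0.37647, P(r = 5 | data) = 0.14706.
The predictive probability is P(white next | data) = (1/2)(0.47647) + (1/3)(0.37647) + (1/6)(0.14706) = 0.38824.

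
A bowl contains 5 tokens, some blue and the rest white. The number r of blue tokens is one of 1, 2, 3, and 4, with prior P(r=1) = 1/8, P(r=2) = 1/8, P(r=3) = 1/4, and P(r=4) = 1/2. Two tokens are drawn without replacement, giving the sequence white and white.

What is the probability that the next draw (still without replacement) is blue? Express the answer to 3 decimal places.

0.545

Compute the likelihood of the observed sequence for each case: P(data | r = 1) = (4/5)(3/4) = 3/5; P(data | r = 2) = (3/5)(2/4) = 3/10; P(data | r = 3) = (2/5)(1/4) = 1/10; P(data | r = 4) = (1/5)(0/4) = 0.
The prior-weighted likelihoods are 1/8 · 3/5 = 3/40, 1/8 · 3/10 = 3/80, 1/4 · 1/10 = 1/40, 1/2 · 0 = 0; with total 11/80.
The posterior is then P(r = 1 | data) = 6/11, P(r = 2 | data) = 3/11, P(r = 3 | data) = 2/11, P(r = 4 | data) = 0.
The predictive probability is P(blue next | data) = (1/3)(6/11) + (2/3)(3/11) + (1)(2/11) = 6/11.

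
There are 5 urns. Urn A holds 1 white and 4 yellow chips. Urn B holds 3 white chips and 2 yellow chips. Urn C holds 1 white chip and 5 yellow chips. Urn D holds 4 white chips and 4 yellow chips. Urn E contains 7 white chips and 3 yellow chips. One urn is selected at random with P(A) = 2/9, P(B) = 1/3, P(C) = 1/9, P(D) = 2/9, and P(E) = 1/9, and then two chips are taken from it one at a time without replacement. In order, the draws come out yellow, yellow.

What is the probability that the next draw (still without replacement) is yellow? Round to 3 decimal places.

Under each hypothesis, the probability of the observed sequence is: P(data | urn A) = (4/5)(3/4) = 0.6; P(data | urn B) = (2/5)(1/4) = 0.1; P(data | urn C) = (5/6)(4/5) = 0.66667; P(data | urn D) = (4/8)(3/7) = 0.21429; P(data | urn E) = (3/10)(2/9) = 0.066667.
Multiplying each by its prior: 2/9 · 0.6 = 0.13333, 1/3 · 0.1 = 0.033333, 1/9 · 0.66667 = 0.074074, 2/9 · 0.21429 = 0.047619, 1/9 · 0.066667 = 0.0074074; summing to 0.29577.
Dividing through by the total gives posterior P(urn A | data) = 0.45081, P(urn B | data) = 0.1127, P(urn C | data) = 0.25045, P(urn D | data) = 0.161, P(urn E | data) = 0.025045.
The predictive probability is P(yellow next | data) = (2/3)(0.45081) + (0)(0.1127) + (3/4)(0.25045) + (1/3)(0.161) + (1/8)(0.025045) = 0.54517.

0.545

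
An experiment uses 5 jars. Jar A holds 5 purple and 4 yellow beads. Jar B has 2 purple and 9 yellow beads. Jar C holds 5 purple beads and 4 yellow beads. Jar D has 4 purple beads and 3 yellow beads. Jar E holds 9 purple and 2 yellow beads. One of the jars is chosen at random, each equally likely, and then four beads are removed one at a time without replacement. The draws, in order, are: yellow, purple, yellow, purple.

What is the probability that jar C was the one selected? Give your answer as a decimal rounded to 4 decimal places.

For each hypothesis, P(data | H) works out to: P(data | jar A) = (4/9)(5/8)(3/7)(4/6) = 0.079365; P(data | jar B) = (9/11)(2/10)(8/9)(1/8) = 0.018182; P(data | jar C) = (4/9)(5/8)(3/7)(4/6) = 0.079365; P(data | jar D) = (3/7)(4/6)(2/5)(3/4) = 0.085714; P(data | jar E) = (2/11)(9/10)(1/9)(8/8) = 0.018182.
Multiplying each by its prior: 1/5 · 0.079365 = 0.015873, 1/5 · 0.018182 = 0.0036364, 1/5 · 0.079365 = 0.015873, 1/5 · 0.085714 = 0.017143, 1/5 · 0.018182 = 0.0036364; these sum to 0.056162.
By Bayes' rule, P(jar C | data) = (0.015873) / (0.056162) = 0.28263.

0.2826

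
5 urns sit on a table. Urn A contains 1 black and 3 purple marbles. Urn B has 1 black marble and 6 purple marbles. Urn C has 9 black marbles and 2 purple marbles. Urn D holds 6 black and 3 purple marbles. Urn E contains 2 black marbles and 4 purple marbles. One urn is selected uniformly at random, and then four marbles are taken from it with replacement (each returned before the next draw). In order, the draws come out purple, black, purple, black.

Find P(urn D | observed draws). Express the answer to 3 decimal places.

0.289

The likelihood of the observed sequence under each hypothesis: P(data | urn A) = (3/4)(1/4)(3/4)(1/4) = 0.035156; P(data | urn B) = (6/7)(1/7)(6/7)(1/7) = 0.014994; P(data | urn C) = (2/11)(9/11)(2/11)(9/11) = 0.02213; P(data | urn D) = (3/9)(6/9)(3/9)(6/9) = 0.049383; P(data | urn E) = (4/6)(2/6)(4/6)(2/6) = 0.049383.
Multiplying each by its prior: 1/5 · 0.035156 = 0.0070313, 1/5 · 0.014994 = 0.0029988, 1/5 · 0.02213 = 0.0044259, 1/5 · 0.049383 = 0.0098765, 1/5 · 0.049383 = 0.0098765; with total 0.034209.
So P(urn D | data) = (0.0098765) / (0.034209) = 0.28871.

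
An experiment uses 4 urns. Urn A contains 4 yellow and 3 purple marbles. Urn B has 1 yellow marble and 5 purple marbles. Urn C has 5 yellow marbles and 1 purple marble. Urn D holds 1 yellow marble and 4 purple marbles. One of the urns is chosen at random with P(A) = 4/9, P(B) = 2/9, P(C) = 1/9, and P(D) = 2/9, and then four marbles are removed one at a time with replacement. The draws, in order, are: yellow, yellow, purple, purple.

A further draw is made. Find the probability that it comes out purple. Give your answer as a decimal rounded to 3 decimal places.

0.513

The likelihood of the observed sequence under each hypothesis: P(data | urn A) = (4/7)(4/7)(3/7)(3/7) = 0.059975; P(data | urn B) = (1/6)(1/6)(5/6)(5/6) = 0.01929; P(data | urn C) = (5/6)(5/6)(1/6)(1/6) = 0.01929; P(data | urn D) = (1/5)(1/5)(4/5)(4/5) = 0.0256.
Weighting by the prior gives 4/9 · 0.059975 = 0.026656, 2/9 · 0.01929 = 0.0042867, 1/9 · 0.01929 = 0.0021433, 2/9 · 0.0256 = 0.0056889; summing to 0.038774.
Dividing through by the total gives posterior P(urn A | data) = 0.68745, P(urn B | data) = 0.11055, P(urn C | data) = 0.055277, P(urn D | data) = 0.14672.
Averaging over the posterior, P(purple next | data) = (3/7)(0.68745) + (5/6)(0.11055) + (1/6)(0.055277) + (4/5)(0.14672) = 0.51334.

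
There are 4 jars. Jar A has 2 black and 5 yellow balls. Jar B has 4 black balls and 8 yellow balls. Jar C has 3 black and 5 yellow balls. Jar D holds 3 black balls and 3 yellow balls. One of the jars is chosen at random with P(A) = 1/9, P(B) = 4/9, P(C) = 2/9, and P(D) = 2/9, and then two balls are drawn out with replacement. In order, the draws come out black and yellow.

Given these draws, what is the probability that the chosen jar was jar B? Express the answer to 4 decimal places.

Under each hypothesis, the probability of the observed sequence is: P(data | jar A) = (2/7)(5/7) = 0.20408; P(data | jar B) = (4/12)(8/12) = 0.22222; P(data | jar C) = (3/8)(5/8) = 0.23438; P(data | jar D) = (3/6)(3/6) = 0.25.
Weighting by the prior gives 1/9 · 0.20408 = 0.022676, 4/9 · 0.22222 = 0.098765, 2/9 · 0.23438 = 0.052083, 2/9 · 0.25 = 0.055556; these sum to 0.22908.
Hence P(jar B | data) = (0.098765) / (0.22908) = 0.43114.

0.4311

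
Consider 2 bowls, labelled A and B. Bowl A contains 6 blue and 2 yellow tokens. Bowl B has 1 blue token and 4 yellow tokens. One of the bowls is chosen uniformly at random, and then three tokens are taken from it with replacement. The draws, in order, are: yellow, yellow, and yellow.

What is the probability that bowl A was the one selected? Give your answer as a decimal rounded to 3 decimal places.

0.030

Compute the likelihood of the observed sequence for each case: P(data | bowl A) = (2/8)(2/8)(2/8) = 0.015625; P(data | bowl B) = (4/5)(4/5)(4/5) = 0.512.
Weighting by the prior gives 1/2 · 0.015625 = 0.0078125, 1/2 · 0.512 = 0.256; these sum to 0.26381.
So P(bowl A | data) = (0.0078125) / (0.26381) = 0.029614.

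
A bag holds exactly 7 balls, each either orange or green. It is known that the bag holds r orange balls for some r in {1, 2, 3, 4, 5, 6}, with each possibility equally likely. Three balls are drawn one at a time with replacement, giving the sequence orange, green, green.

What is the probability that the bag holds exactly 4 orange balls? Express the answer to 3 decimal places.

The likelihood of the observed sequence under each hypothesis: P(data | r = 1) = (1/7)(6/7)(6/7) = 0.10496; P(data | r = 2) = (2/7)(5/7)(5/7) = 0.14577; P(data | r = 3) = (3/7)(4/7)(4/7) = 0.13994; P(data | r = 4) = (4/7)(3/7)(3/7) = 0.10496; P(data | r = 5) = (5/7)(2/7)(2/7) = 0.058309; P(data | r = 6) = (6/7)(1/7)(1/7) = 0.017493.
Multiplying each by its prior: 1/6 · 0.10496 = 0.017493, 1/6 · 0.14577 = 0.024295, 1/6 · 0.13994 = 0.023324, 1/6 · 0.10496 = 0.017493, 1/6 · 0.058309 = 0.0097182, 1/6 · 0.017493 = 0.0029155; with total 0.095238.
By Bayes' rule, P(r = 4 | data) = (0.017493) / (0.095238) = 0.18367.

0.184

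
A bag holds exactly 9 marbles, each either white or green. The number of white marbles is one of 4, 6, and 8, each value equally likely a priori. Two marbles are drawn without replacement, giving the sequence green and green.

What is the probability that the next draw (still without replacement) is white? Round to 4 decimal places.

For each hypothesis, P(data | H) works out to: P(data | r = 4) = (5/9)(4/8) = 5/18; P(data | r = 6) = (3/9)(2/8) = 1/12; P(data | r = 8) = (1/9)(0/8) = 0.
The prior-weighted likelihoods are 1/3 · 5/18 = 5/54, 1/3 · 1/12 = 1/36, 1/3 · 0 = 0; with total 13/108.
Normalising, the posterior is P(r = 4 | data) = 10/13, P(r = 6 | data) = 3/13, P(r = 8 | data) = 0.
The predictive probability is P(white next | data) = (4/7)(10/13) + (6/7)(3/13) = 58/91.

0.6374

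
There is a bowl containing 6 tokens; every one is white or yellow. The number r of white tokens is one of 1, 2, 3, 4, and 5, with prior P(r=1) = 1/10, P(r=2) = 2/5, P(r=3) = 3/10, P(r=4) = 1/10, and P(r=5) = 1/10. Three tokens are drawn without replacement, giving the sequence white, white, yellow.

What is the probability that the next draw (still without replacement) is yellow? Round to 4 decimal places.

Compute the likelihood of the observed sequence for each case: P(data | r = 1) = (1/6)(0/5) = 0; P(data | r = 2) = (2/6)(1/5)(4/4) = 1/15; P(data | r = 3) = (3/6)(2/5)(3/4) = 3/20; P(data | r = 4) = (4/6)(3/5)(2/4) = 1/5; P(data | r = 5) = (5/6)(4/5)(1/4) = 1/6.
Multiplying each by its prior: 1/10 · 0 = 0, 2/5 · 1/15 = 2/75, 3/10 · 3/20 = 9/200, 1/10 · 1/5 = 1/50, 1/10 · 1/6 = 1/60; summing to 13/120.
Dividing through by the total gives posterior P(r = 1 | data) = 0, P(r = 2 | data) = 16/65, P(r = 3 | data) = 27/65, P(r = 4 | data) = 12/65, P(r = 5 | data) = 2/13.
So P(yellow next | data) = Σ P(yellow next | H) P(H | data) = (1)(16/65) + (2/3)(27/65) + (1/3)(12/65) + (0)(2/13) = 38/65.

0.5846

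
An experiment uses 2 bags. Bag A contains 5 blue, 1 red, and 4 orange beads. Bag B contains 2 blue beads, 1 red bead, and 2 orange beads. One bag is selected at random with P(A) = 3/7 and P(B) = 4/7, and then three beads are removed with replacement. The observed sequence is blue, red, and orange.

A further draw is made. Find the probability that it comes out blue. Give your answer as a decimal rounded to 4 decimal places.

0.4319

Compute the likelihood of the observed sequence for each case: P(data | bag A) = (5/10)(1/10)(4/10) = 0.02; P(data | bag B) = (2/5)(1/5)(2/5) = 0.032.
The prior-weighted likelihoods are 3/7 · 0.02 = 0.0085714, 4/7 · 0.032 = 0.018286; these sum to 0.026857.
The posterior is then P(bag A | data) = 0.31915, P(bag B | data) = 0.68085.
The predictive probability is P(blue next | data) = (1/2)(0.31915) + (2/5)(0.68085) = 0.43191.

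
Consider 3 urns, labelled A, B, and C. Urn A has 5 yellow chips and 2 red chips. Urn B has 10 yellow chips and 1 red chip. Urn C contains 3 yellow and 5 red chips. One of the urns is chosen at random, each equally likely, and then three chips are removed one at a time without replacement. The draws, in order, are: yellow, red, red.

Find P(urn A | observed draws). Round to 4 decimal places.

The likelihood of the observed sequence under each hypothesis: P(data | urn A) = (5/7)(2/6)(1/5) = 1/21; P(data | urn B) = (10/11)(1/10)(0/9) = 0; P(data | urn C) = (3/8)(5/7)(4/6) = 5/28.
The prior-weighted likelihoods are 1/3 · 1/21 = 1/63, 1/3 · 0 = 0, 1/3 · 5/28 = 5/84; these sum to 19/252.
Therefore the posterior P(urn A | data) = (1/63) / (19/252) = 4/19.

0.2105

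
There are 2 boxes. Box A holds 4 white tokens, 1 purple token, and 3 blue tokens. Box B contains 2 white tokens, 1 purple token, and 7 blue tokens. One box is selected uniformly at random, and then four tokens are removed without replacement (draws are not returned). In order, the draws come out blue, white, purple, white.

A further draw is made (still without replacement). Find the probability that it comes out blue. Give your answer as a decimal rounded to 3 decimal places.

0.557

Compute the likelihood of the observed sequence for each case: P(data | box A) = (3/8)(4/7)(1/6)(3/5) = 0.021429; P(data | box B) = (7/10)(2/9)(1/8)(1/7) = 0.0027778.
Multiplying each by its prior: 1/2 · 0.021429 = 0.010714, 1/2 · 0.0027778 = 0.0013889; summing to 0.012103.
Dividing through by the total gives posterior P(box A | data) = 0.88525, P(box B | data) = 0.11475.
Averaging over the posterior, P(blue next | data) = (1/2)(0.88525) + (1)(0.11475) = 0.55738.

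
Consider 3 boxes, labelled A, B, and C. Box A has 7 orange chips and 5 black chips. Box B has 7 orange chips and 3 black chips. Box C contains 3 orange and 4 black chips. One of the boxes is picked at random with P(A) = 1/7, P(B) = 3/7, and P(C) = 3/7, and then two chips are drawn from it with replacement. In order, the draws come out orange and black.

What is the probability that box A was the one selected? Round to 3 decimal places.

The likelihood of the observed sequence under each hypothesis: P(data | box A) = (7/12)(5/12) = 0.24306; P(data | box B) = (7/10)(3/10) = 0.21; P(data | box C) = (3/7)(4/7) = 0.2449.
Weighting by the prior gives 1/7 · 0.24306 = 0.034722, 3/7 · 0.21 = 0.09, 3/7 · 0.2449 = 0.10496; with total 0.22968.
Hence P(box A | data) = (0.034722) / (0.22968) = 0.15118.

0.151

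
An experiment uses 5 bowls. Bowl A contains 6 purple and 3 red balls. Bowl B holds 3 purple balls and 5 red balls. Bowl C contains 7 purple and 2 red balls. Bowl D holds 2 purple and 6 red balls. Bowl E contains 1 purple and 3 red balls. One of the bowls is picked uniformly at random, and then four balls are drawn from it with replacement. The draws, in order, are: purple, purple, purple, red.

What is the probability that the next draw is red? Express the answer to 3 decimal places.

0.363

The likelihood of the observed sequence under each hypothesis: P(data | bowl A) = (6/9)(6/9)(6/9)(3/9) = 0.098765; P(data | bowl B) = (3/8)(3/8)(3/8)(5/8) = 0.032959; P(data | bowl C) = (7/9)(7/9)(7/9)(2/9) = 0.10456; P(data | bowl D) = (2/8)(2/8)(2/8)(6/8) = 0.011719; P(data | bowl E) = (1/4)(1/4)(1/4)(3/4) = 0.011719.
The prior-weighted likelihoods are 1/5 · 0.098765 = 0.019753, 1/5 · 0.032959 = 0.0065918, 1/5 · 0.10456 = 0.020911, 1/5 · 0.011719 = 0.0023437, 1/5 · 0.011719 = 0.0023437; summing to 0.051944.
Normalising, the posterior is P(bowl A | data) = 0.38028, P(bowl B | data) = 0.1269, P(bowl C | data) = 0.40258, P(bowl D | data) = 0.045121, P(bowl E | data) = 0.045121.
So P(red next | data) = Σ P(red next | H) P(H | data) = (1/3)(0.38028) + (5/8)(0.1269) + (2/9)(0.40258) + (3/4)(0.045121) + (3/4)(0.045121) = 0.36322.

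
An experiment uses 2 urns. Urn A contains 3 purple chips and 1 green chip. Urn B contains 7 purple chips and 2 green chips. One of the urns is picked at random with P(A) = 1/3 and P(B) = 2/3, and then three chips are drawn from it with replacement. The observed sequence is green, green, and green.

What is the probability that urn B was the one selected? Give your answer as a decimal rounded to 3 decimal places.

Compute the likelihood of the observed sequence for each case: P(data | urn A) = (1/4)(1/4)(1/4) = 0.015625; P(data | urn B) = (2/9)(2/9)(2/9) = 0.010974.
Multiplying each by its prior: 1/3 · 0.015625 = 0.0052083, 2/3 · 0.010974 = 0.007316; summing to 0.012524.
Therefore the posterior P(urn B | data) = (0.007316) / (0.012524) = 0.58414.

0.584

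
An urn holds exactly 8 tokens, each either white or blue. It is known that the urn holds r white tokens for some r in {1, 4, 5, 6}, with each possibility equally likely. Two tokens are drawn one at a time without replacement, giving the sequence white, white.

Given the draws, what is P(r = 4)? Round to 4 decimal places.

0.1935

Under each hypothesis, the probability of the observed sequence is: P(data | r = 1) = (1/8)(0/7) = 0; P(data | r = 4) = (4/8)(3/7) = 3/14; P(data | r = 5) = (5/8)(4/7) = 5/14; P(data | r = 6) = (6/8)(5/7) = 15/28.
The prior-weighted likelihoods are 1/4 · 0 = 0, 1/4 · 3/14 = 3/56, 1/4 · 5/14 = 5/56, 1/4 · 15/28 = 15/112; with total 31/112.
By Bayes' rule, P(r = 4 | data) = (3/56) / (31/112) = 6/31.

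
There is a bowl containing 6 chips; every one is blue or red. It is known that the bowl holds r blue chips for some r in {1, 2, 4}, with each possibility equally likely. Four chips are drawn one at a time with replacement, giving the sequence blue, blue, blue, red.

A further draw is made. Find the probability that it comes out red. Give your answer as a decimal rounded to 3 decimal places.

Compute the likelihood of the observed sequence for each case: P(data | r = 1) = (1/6)(1/6)(1/6)(5/6) = 0.003858; P(data | r = 2) = (2/6)(2/6)(2/6)(4/6) = 0.024691; P(data | r = 4) = (4/6)(4/6)(4/6)(2/6) = 0.098765.
The prior-weighted likelihoods are 1/3 · 0.003858 = 0.001286, 1/3 · 0.024691 = 0.0082305, 1/3 · 0.098765 = 0.032922; with total 0.042438.
Normalising, the posterior is P(r = 1 | data) = 0.030303, P(r = 2 | data) = 0.19394, P(r = 4 | data) = 0.77576.
Averaging over the posterior, P(red next | data) = (5/6)(0.030303) + (2/3)(0.19394) + (1/3)(0.77576) = 0.41313.

0.413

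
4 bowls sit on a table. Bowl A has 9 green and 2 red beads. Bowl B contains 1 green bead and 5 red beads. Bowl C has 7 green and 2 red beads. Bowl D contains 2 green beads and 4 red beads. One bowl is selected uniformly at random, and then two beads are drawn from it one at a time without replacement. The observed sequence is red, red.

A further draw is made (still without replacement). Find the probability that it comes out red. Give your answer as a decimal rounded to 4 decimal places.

0.6291

Compute the likelihood of the observed sequence for each case: P(data | bowl A) = (2/11)(1/10) = 0.018182; P(data | bowl B) = (5/6)(4/5) = 0.66667; P(data | bowl C) = (2/9)(1/8) = 0.027778; P(data | bowl D) = (4/6)(3/5) = 0.4.
The prior-weighted likelihoods are 1/4 · 0.018182 = 0.0045455, 1/4 · 0.66667 = 0.16667, 1/4 · 0.027778 = 0.0069444, 1/4 · 0.4 = 0.1; these sum to 0.27816.
Normalising, the posterior is P(bowl A | data) = 0.016341, P(bowl B | data) = 0.59918, P(bowl C | data) = 0.024966, P(bowl D | data) = 0.35951.
So P(red next | data) = Σ P(red next | H) P(H | data) = (0)(0.016341) + (3/4)(0.59918) + (0)(0.024966) + (1/2)(0.35951) = 0.62914.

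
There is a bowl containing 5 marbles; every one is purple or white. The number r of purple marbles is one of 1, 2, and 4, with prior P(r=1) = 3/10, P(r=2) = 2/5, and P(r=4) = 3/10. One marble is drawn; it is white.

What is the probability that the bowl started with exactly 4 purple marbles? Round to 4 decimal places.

0.1111

For each hypothesis, P(data | H) works out to: P(data | r = 1) = (4/5) = 4/5; P(data | r = 2) = (3/5) = 3/5; P(data | r = 4) = (1/5) = 1/5.
Multiplying each by its prior: 3/10 · 4/5 = 6/25, 2/5 · 3/5 = 6/25, 3/10 · 1/5 = 3/50; with total 27/50.
Hence P(r = 4 | data) = (3/50) / (27/50) = 1/9.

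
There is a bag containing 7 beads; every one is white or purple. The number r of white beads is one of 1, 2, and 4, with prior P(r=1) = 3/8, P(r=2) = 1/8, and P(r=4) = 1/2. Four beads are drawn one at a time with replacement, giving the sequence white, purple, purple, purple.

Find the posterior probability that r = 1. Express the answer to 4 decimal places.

For each hypothesis, P(data | H) works out to: P(data | r = 1) = (1/7)(6/7)(6/7)(6/7) = 0.089963; P(data | r = 2) = (2/7)(5/7)(5/7)(5/7) = 0.10412; P(data | r = 4) = (4/7)(3/7)(3/7)(3/7) = 0.044981.
The prior-weighted likelihoods are 3/8 · 0.089963 = 0.033736, 1/8 · 0.10412 = 0.013015, 1/2 · 0.044981 = 0.022491; these sum to 0.069242.
Therefore the posterior P(r = 1 | data) = (0.033736) / (0.069242) = 0.48722.

0.4872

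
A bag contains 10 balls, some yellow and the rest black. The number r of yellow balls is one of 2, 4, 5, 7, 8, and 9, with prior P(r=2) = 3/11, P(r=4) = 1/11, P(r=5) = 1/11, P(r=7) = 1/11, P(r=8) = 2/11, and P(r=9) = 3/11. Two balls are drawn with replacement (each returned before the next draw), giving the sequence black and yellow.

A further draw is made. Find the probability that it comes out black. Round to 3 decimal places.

For each hypothesis, P(data | H) works out to: P(data | r = 2) = (8/10)(2/10) = 0.16; P(data | r = 4) = (6/10)(4/10) = 0.24; P(data | r = 5) = (5/10)(5/10) = 0.25; P(data | r = 7) = (3/10)(7/10) = 0.21; P(data | r = 8) = (2/10)(8/10) = 0.16; P(data | r = 9) = (1/10)(9/10) = 0.09.
The prior-weighted likelihoods are 3/11 · 0.16 = 0.043636, 1/11 · 0.24 = 0.021818, 1/11 · 0.25 = 0.022727, 1/11 · 0.21 = 0.019091, 2/11 · 0.16 = 0.029091, 3/11 · 0.09 = 0.024545; with total 0.16091.
Normalising, the posterior is P(r = 2 | data) = 0.27119, P(r = 4 | data) = 0.13559, P(r = 5 | data) = 0.14124, P(r = 7 | data) = 0.11864, P(r = 8 | data) = 0.18079, P(r = 9 | data) = 0.15254.
So P(black next | data) = Σ P(black next | H) P(H | data) = (4/5)(0.27119) + (3/5)(0.13559) + (1/2)(0.14124) + (3/10)(0.11864) + (1/5)(0.18079) + (1/10)(0.15254) = 0.45593.

0.456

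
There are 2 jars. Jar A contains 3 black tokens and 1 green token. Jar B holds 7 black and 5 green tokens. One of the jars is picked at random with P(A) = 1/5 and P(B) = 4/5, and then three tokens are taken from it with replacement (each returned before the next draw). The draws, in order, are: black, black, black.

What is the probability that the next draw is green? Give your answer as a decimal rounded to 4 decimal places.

For each hypothesis, P(data | H) works out to: P(data | jar A) = (3/4)(3/4)(3/4) = 0.42188; P(data | jar B) = (7/12)(7/12)(7/12) = 0.1985.
The prior-weighted likelihoods are 1/5 · 0.42188 = 0.084375, 4/5 · 0.1985 = 0.1588; summing to 0.24317.
Normalising, the posterior is P(jar A | data) = 0.34698, P(jar B | data) = 0.65302.
So P(green next | data) = Σ P(green next | H) P(H | data) = (1/4)(0.34698) + (5/12)(0.65302) = 0.35884.

0.3588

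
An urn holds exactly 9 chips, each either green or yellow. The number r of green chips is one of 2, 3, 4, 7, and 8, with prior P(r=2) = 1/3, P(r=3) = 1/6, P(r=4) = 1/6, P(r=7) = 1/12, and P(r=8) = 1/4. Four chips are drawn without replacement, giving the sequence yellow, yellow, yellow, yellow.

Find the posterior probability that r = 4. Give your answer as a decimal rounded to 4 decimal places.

Under each hypothesis, the probability of the observed sequence is: P(data | r = 2) = (7/9)(6/8)(5/7)(4/6) = 5/18; P(data | r = 3) = (6/9)(5/8)(4/7)(3/6) = 5/42; P(data | r = 4) = (5/9)(4/8)(3/7)(2/6) = 5/126; P(data | r = 7) = (2/9)(1/8)(0/7) = 0; P(data | r = 8) = (1/9)(0/8) = 0.
The prior-weighted likelihoods are 1/3 · 5/18 = 5/54, 1/6 · 5/42 = 5/252, 1/6 · 5/126 = 5/756, 1/12 · 0 = 0, 1/4 · 0 = 0; these sum to 5/42.
Therefore the posterior P(r = 4 | data) = (5/756) / (5/42) = 1/18.

0.0556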